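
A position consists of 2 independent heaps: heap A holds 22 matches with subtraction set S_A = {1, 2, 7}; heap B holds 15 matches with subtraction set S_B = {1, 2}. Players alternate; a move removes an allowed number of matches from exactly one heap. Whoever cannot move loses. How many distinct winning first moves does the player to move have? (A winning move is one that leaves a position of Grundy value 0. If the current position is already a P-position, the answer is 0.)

Heap A, S = {1, 2, 7}:
G(0) = 0
G(1) = mex{0} = 1
G(2) = mex{1,0} = 2
G(3) = mex{2,1} = 0
G(4) = mex{0,2} = 1
G(5) = mex{1,0} = 2
G(6) = mex{2,1} = 0
G(7) = mex{0,2,0} = 1
G(8) = mex{1,0,1} = 2
G(9) = mex{2,1,2} = 0
G(10) = mex{0,2,0} = 1
G(11) = mex{1,0,1} = 2
G(12) = mex{2,1,2} = 0
G(13) = mex{0,2,0} = 1
G(14) = mex{1,0,1} = 2
G(15) = mex{2,1,2} = 0
G(16) = mex{0,2,0} = 1
G(17) = mex{1,0,1} = 2
G(18) = mex{2,1,2} = 0
G(19) = mex{0,2,0} = 1
G(20) = mex{1,0,1} = 2
G(21) = mex{2,1,2} = 0
G(22) = mex{0,2,0} = 1
G_A(22) = 1.
Heap B, S = {1, 2}:
n :  0  1  2  3  4  5  6  7  8  9 10 11 12 13 14 15
G :  0  1  2  0  1  2  0  1  2  0  1  2  0  1  2  0
G_B(15) = 0.
Combined Grundy value = 1 ⊕ 0 = 1.
A winning move leaves total XOR = 0, i.e. changes one component's Grundy value g to g ⊕ X where X is the current total.
Heap A: need g' = 1⊕1 = 0. Options: 22−1→G=0, 22−2→G=2, 22−7→G=0. Hits: 2.
Heap B: need g' = 0⊕1 = 1. Options: 15−1→G=2, 15−2→G=1. Hits: 1.

3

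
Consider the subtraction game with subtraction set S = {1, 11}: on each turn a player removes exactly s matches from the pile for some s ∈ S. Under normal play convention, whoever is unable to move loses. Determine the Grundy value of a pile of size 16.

n :  0  1  2  3  4  5  6  7  8  9 10 11 12 13 14 15 16
G :  0  1  0  1  0  1  0  1  0  1  0  1  0  1  0  1  0

0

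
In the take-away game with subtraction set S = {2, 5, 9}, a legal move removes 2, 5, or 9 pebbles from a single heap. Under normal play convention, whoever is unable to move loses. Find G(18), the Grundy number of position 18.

G(0) = 0
G(1) = mex{} = 0
G(2) = mex{0} = 1
G(3) = mex{0} = 1
G(4) = mex{1} = 0
G(5) = mex{1,0} = 2
G(6) = mex{0,0} = 1
G(7) = mex{2,1} = 0
G(8) = mex{1,1} = 0
G(9) = mex{0,0,0} = 1
G(10) = mex{0,2,0} = 1
G(11) = mex{1,1,1} = 0
G(12) = mex{1,0,1} = 2
G(13) = mex{0,0,0} = 1
G(14) = mex{2,1,2} = 0
G(15) = mex{1,1,1} = 0
G(16) = mex{0,0,0} = 1
G(17) = mex{0,2,0} = 1
G(18) = mex{1,1,1} = 0

0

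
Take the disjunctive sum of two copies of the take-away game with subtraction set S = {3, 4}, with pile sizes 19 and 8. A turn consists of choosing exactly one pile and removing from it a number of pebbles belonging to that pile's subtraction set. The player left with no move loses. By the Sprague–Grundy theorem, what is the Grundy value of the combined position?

All piles use S = {3, 4}:
G(0) = 0
G(1) = mex{} = 0
G(2) = mex{} = 0
G(3) = mex{0} = 1
G(4) = mex{0,0} = 1
G(5) = mex{0,0} = 1
G(6) = mex{1,0} = 2
G(7) = mex{1,1} = 0
G(8) = mex{1,1} = 0
G(9) = mex{2,1} = 0
G(10) = mex{0,2} = 1
G(11) = mex{0,0} = 1
G(12) = mex{0,0} = 1
G(13) = mex{1,0} = 2
G(14) = mex{1,1} = 0
G(15) = mex{1,1} = 0
G(16) = mex{2,1} = 0
G(17) = mex{0,2} = 1
G(18) = mex{0,0} = 1
G(19) = mex{0,0} = 1
Pile A: G(19) = 1.
Pile B: G(8) = 0.
Combined Grundy value = 1 ⊕ 0 = 1.

1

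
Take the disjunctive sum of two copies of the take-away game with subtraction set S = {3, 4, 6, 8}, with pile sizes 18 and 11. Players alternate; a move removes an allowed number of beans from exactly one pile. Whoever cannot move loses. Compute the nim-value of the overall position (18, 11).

All piles use S = {3, 4, 6, 8}:
n :  0  1  2  3  4  5  6  7  8  9 10 11 12 13 14 15 16 17 18
G :  0  0  0  1  1  1  2  2  2  3  3  0  0  0  1  1  1  2  2
Pile A: G(18) = 2.
Pile B: G(11) = 0.
Combined Grundy value = 2 ⊕ 0 = 2.

2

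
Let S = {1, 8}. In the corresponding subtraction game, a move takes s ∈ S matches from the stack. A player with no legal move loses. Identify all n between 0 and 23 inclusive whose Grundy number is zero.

G(0) = 0
G(1) = mex{0} = 1
G(2) = mex{1} = 0
G(3) = mex{0} = 1
G(4) = mex{1} = 0
G(5) = mex{0} = 1
G(6) = mex{1} = 0
G(7) = mex{0} = 1
G(8) = mex{1,0} = 2
G(9) = mex{2,1} = 0
G(10) = mex{0,0} = 1
G(11) = mex{1,1} = 0
G(12) = mex{0,0} = 1
G(13) = mex{1,1} = 0
G(14) = mex{0,0} = 1
G(15) = mex{1,1} = 0
G(16) = mex{0,2} = 1
G(17) = mex{1,0} = 2
G(18) = mex{2,1} = 0
G(19) = mex{0,0} = 1
G(20) = mex{1,1} = 0
G(21) = mex{0,0} = 1
G(22) = mex{1,1} = 0
G(23) = mex{0,0} = 1
P-positions are exactly the n with G(n) = 0.

0, 2, 4, 6, 9, 11, 13, 15, 18, 20, 22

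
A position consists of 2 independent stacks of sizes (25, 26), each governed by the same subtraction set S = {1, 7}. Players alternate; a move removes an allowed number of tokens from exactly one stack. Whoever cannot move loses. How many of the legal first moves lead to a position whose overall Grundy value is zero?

All stacks use S = {1, 7}:
G(0) = 0
G(1) = mex{0} = 1
G(2) = mex{1} = 0
G(3) = mex{0} = 1
G(4) = mex{1} = 0
G(5) = mex{0} = 1
G(6) = mex{1} = 0
G(7) = mex{0,0} = 1
G(8) = mex{1,1} = 0
G(9) = mex{0,0} = 1
G(10) = mex{1,1} = 0
G(11) = mex{0,0} = 1
G(12) = mex{1,1} = 0
G(13) = mex{0,0} = 1
G(14) = mex{1,1} = 0
G(15) = mex{0,0} = 1
G(16) = mex{1,1} = 0
G(17) = mex{0,0} = 1
G(18) = mex{1,1} = 0
G(19) = mex{0,0} = 1
G(20) = mex{1,1} = 0
G(21) = mex{0,0} = 1
G(22) = mex{1,1} = 0
G(23) = mex{0,0} = 1
G(24) = mex{1,1} = 0
G(25) = mex{0,0} = 1
G(26) = mex{1,1} = 0
Stack A: G(25) = 1.
Stack B: G(26) = 0.
Combined Grundy value = 1 ⊕ 0 = 1.
A winning move leaves total XOR = 0, i.e. changes one component's Grundy value g to g ⊕ X where X is the current total.
Stack A: need g' = 1⊕1 = 0. Options: 25−1→G=0, 25−7→G=0. Hits: 2.
Stack B: need g' = 0⊕1 = 1. Options: 26−1→G=1, 26−7→G=1. Hits: 2.

4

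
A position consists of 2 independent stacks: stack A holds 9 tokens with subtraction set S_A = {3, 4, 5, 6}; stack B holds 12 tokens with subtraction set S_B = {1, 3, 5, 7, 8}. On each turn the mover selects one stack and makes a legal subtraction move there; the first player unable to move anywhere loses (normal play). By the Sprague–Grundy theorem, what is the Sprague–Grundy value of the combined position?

Stack A, S = {3, 4, 5, 6}:
G(0) = 0
G(1) = mex{} = 0
G(2) = mex{} = 0
G(3) = mex{0} = 1
G(4) = mex{0,0} = 1
G(5) = mex{0,0,0} = 1
G(6) = mex{1,0,0,0} = 2
G(7) = mex{1,1,0,0} = 2
G(8) = mex{1,1,1,0} = 2
G(9) = mex{2,1,1,1} = 0
G_A(9) = 0.
Stack B, S = {1, 3, 5, 7, 8}:
n :  0  1  2  3  4  5  6  7  8  9 10 11 12
G :  0  1  0  1  0  1  0  1  2  3  2  3  2
G_B(12) = 2.
Combined Grundy value = 0 ⊕ 2 = 2.

2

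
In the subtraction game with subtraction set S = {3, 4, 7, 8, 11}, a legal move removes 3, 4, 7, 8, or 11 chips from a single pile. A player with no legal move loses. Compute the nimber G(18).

G(0) = 0
G(1) = mex{} = 0
G(2) = mex{} = 0
G(3) = mex{0} = 1
G(4) = mex{0,0} = 1
G(5) = mex{0,0} = 1
G(6) = mex{1,0} = 2
G(7) = mex{1,1,0} = 2
G(8) = mex{1,1,0,0} = 2
G(9) = mex{2,1,0,0} = 3
G(10) = mex{2,2,1,0} = 3
G(11) = mex{2,2,1,1,0} = 3
G(12) = mex{3,2,1,1,0} = 4
G(13) = mex{3,3,2,1,0} = 4
G(14) = mex{3,3,2,2,1} = 0
G(15) = mex{4,3,2,2,1} = 0
G(16) = mex{4,4,3,2,1} = 0
G(17) = mex{0,4,3,3,2} = 1
G(18) = mex{0,0,3,3,2} = 1

1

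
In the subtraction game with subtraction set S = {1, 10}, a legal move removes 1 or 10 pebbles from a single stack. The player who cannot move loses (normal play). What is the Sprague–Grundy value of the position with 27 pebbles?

n :  0  1  2  3  4  5  6  7  8  9 10 11 12 13 14 15 16 17 18 19 20 21 22 23 24 25 26 27
G :  0  1  0  1  0  1  0  1  0  1  2  0  1  0  1  0  1  0  1  0  1  2  0  1  0  1  0  1

1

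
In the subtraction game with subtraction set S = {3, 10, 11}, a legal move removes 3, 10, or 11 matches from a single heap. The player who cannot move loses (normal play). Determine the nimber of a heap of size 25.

G(0) = 0
G(1) = mex{} = 0
G(2) = mex{} = 0
G(3) = mex{0} = 1
G(4) = mex{0} = 1
G(5) = mex{0} = 1
G(6) = mex{1} = 0
G(7) = mex{1} = 0
G(8) = mex{1} = 0
G(9) = mex{0} = 1
G(10) = mex{0,0} = 1
G(11) = mex{0,0,0} = 1
G(12) = mex{1,0,0} = 2
G(13) = mex{1,1,0} = 2
G(14) = mex{1,1,1} = 0
G(15) = mex{2,1,1} = 0
G(16) = mex{2,0,1} = 3
G(17) = mex{0,0,0} = 1
G(18) = mex{0,0,0} = 1
G(19) = mex{3,1,0} = 2
G(20) = mex{1,1,1} = 0
G(21) = mex{1,1,1} = 0
G(22) = mex{2,2,1} = 0
G(23) = mex{0,2,2} = 1
G(24) = mex{0,0,2} = 1
G(25) = mex{0,0,0} = 1

1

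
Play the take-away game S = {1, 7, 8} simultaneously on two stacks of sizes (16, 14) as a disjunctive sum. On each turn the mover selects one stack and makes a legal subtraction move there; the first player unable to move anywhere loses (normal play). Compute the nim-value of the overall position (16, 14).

3

All stacks use S = {1, 7, 8}:
G(0) = 0
G(1) = mex{0} = 1
G(2) = mex{1} = 0
G(3) = mex{0} = 1
G(4) = mex{1} = 0
G(5) = mex{0} = 1
G(6) = mex{1} = 0
G(7) = mex{0,0} = 1
G(8) = mex{1,1,0} = 2
G(9) = mex{2,0,1} = 3
G(10) = mex{3,1,0} = 2
G(11) = mex{2,0,1} = 3
G(12) = mex{3,1,0} = 2
G(13) = mex{2,0,1} = 3
G(14) = mex{3,1,0} = 2
G(15) = mex{2,2,1} = 0
G(16) = mex{0,3,2} = 1
Stack A: G(16) = 1.
Stack B: G(14) = 2.
Combined Grundy value = 1 ⊕ 2 = 3.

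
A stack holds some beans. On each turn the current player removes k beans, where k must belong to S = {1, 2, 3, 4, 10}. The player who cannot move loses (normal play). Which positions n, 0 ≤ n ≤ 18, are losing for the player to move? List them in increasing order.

0, 5, 11, 16

G(0) = 0
G(1) = mex{0} = 1
G(2) = mex{1,0} = 2
G(3) = mex{2,1,0} = 3
G(4) = mex{3,2,1,0} = 4
G(5) = mex{4,3,2,1} = 0
G(6) = mex{0,4,3,2} = 1
G(7) = mex{1,0,4,3} = 2
G(8) = mex{2,1,0,4} = 3
G(9) = mex{3,2,1,0} = 4
G(10) = mex{4,3,2,1,0} = 5
G(11) = mex{5,4,3,2,1} = 0
G(12) = mex{0,5,4,3,2} = 1
G(13) = mex{1,0,5,4,3} = 2
G(14) = mex{2,1,0,5,4} = 3
G(15) = mex{3,2,1,0,0} = 4
G(16) = mex{4,3,2,1,1} = 0
G(17) = mex{0,4,3,2,2} = 1
G(18) = mex{1,0,4,3,3} = 2
P-positions are exactly the n with G(n) = 0.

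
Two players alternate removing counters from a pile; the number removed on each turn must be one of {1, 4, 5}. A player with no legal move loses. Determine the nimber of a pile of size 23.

n :  0  1  2  3  4  5  6  7  8  9 10 11 12 13 14 15 16 17 18 19 20 21 22 23
G :  0  1  0  1  2  3  2  3  0  1  0  1  2  3  2  3  0  1  0  1  2  3  2  3

3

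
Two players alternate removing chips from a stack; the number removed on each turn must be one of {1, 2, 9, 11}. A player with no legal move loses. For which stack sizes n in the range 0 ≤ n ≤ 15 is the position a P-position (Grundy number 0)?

0, 3, 6, 10, 13

G(0) = 0
G(1) = mex{0} = 1
G(2) = mex{1,0} = 2
G(3) = mex{2,1} = 0
G(4) = mex{0,2} = 1
G(5) = mex{1,0} = 2
G(6) = mex{2,1} = 0
G(7) = mex{0,2} = 1
G(8) = mex{1,0} = 2
G(9) = mex{2,1,0} = 3
G(10) = mex{3,2,1} = 0
G(11) = mex{0,3,2,0} = 1
G(12) = mex{1,0,0,1} = 2
G(13) = mex{2,1,1,2} = 0
G(14) = mex{0,2,2,0} = 1
G(15) = mex{1,0,0,1} = 2
P-positions are exactly the n with G(n) = 0.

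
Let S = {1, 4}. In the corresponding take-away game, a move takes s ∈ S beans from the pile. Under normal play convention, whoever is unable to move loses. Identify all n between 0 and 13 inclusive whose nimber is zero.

n :  0  1  2  3  4  5  6  7  8  9 10 11 12 13
G :  0  1  0  1  2  0  1  0  1  2  0  1  0  1
P-positions are exactly the n with G(n) = 0.

0, 2, 5, 7, 10, 12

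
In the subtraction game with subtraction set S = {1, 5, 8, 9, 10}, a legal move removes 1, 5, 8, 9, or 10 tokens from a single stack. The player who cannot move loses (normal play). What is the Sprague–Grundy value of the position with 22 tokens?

G(0) = 0
G(1) = mex{0} = 1
G(2) = mex{1} = 0
G(3) = mex{0} = 1
G(4) = mex{1} = 0
G(5) = mex{0,0} = 1
G(6) = mex{1,1} = 0
G(7) = mex{0,0} = 1
G(8) = mex{1,1,0} = 2
G(9) = mex{2,0,1,0} = 3
G(10) = mex{3,1,0,1,0} = 2
G(11) = mex{2,0,1,0,1} = 3
G(12) = mex{3,1,0,1,0} = 2
G(13) = mex{2,2,1,0,1} = 3
G(14) = mex{3,3,0,1,0} = 2
G(15) = mex{2,2,1,0,1} = 3
G(16) = mex{3,3,2,1,0} = 4
G(17) = mex{4,2,3,2,1} = 0
G(18) = mex{0,3,2,3,2} = 1
G(19) = mex{1,2,3,2,3} = 0
G(20) = mex{0,3,2,3,2} = 1
G(21) = mex{1,4,3,2,3} = 0
G(22) = mex{0,0,2,3,2} = 1

1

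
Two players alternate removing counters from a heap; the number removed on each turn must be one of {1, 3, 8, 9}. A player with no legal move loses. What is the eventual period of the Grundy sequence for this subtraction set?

n :  0  1  2  3  4  5  6  7  8  9 10 11 12 13 14 15 16 17 18 19 20 21 22 23 24 25 26 27 28 29 30 31 32 33
G :  0  1  0  1  0  1  0  1  2  3  2  3  2  3  2  3  0  1  0  1  0  1  0  1  2  3  2  3  2  3  2  3  0  1
G(n+16) = G(n) holds for n = 0,…,8 (a full window of length max(S) = 9), so the sequence is purely periodic with period 16.

16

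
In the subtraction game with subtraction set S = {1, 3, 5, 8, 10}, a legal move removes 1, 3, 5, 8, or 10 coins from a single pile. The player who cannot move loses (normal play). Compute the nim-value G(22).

3

G(0) = 0
G(1) = mex{0} = 1
G(2) = mex{1} = 0
G(3) = mex{0,0} = 1
G(4) = mex{1,1} = 0
G(5) = mex{0,0,0} = 1
G(6) = mex{1,1,1} = 0
G(7) = mex{0,0,0} = 1
G(8) = mex{1,1,1,0} = 2
G(9) = mex{2,0,0,1} = 3
G(10) = mex{3,1,1,0,0} = 2
G(11) = mex{2,2,0,1,1} = 3
G(12) = mex{3,3,1,0,0} = 2
G(13) = mex{2,2,2,1,1} = 0
G(14) = mex{0,3,3,0,0} = 1
G(15) = mex{1,2,2,1,1} = 0
G(16) = mex{0,0,3,2,0} = 1
G(17) = mex{1,1,2,3,1} = 0
G(18) = mex{0,0,0,2,2} = 1
G(19) = mex{1,1,1,3,3} = 0
G(20) = mex{0,0,0,2,2} = 1
G(21) = mex{1,1,1,0,3} = 2
G(22) = mex{2,0,0,1,2} = 3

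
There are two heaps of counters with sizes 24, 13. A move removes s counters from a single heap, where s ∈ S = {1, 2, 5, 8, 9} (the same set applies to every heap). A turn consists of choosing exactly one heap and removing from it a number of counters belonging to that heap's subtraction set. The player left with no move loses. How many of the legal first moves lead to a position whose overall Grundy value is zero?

All heaps use S = {1, 2, 5, 8, 9}:
G(0) = 0
G(1) = mex{0} = 1
G(2) = mex{1,0} = 2
G(3) = mex{2,1} = 0
G(4) = mex{0,2} = 1
G(5) = mex{1,0,0} = 2
G(6) = mex{2,1,1} = 0
G(7) = mex{0,2,2} = 1
G(8) = mex{1,0,0,0} = 2
G(9) = mex{2,1,1,1,0} = 3
G(10) = mex{3,2,2,2,1} = 0
G(11) = mex{0,3,0,0,2} = 1
G(12) = mex{1,0,1,1,0} = 2
G(13) = mex{2,1,2,2,1} = 0
G(14) = mex{0,2,3,0,2} = 1
G(15) = mex{1,0,0,1,0} = 2
G(16) = mex{2,1,1,2,1} = 0
G(17) = mex{0,2,2,3,2} = 1
G(18) = mex{1,0,0,0,3} = 2
G(19) = mex{2,1,1,1,0} = 3
G(20) = mex{3,2,2,2,1} = 0
G(21) = mex{0,3,0,0,2} = 1
G(22) = mex{1,0,1,1,0} = 2
G(23) = mex{2,1,2,2,1} = 0
G(24) = mex{0,2,3,0,2} = 1
Heap A: G(24) = 1.
Heap B: G(13) = 0.
Combined Grundy value = 1 ⊕ 0 = 1.
A winning move leaves total XOR = 0, i.e. changes one component's Grundy value g to g ⊕ X where X is the current total.
Heap A: need g' = 1⊕1 = 0. Options: 24−1→G=0, 24−2→G=2, 24−5→G=3, 24−8→G=0, 24−9→G=2. Hits: 2.
Heap B: need g' = 0⊕1 = 1. Options: 13−1→G=2, 13−2→G=1, 13−5→G=2, 13−8→G=2, 13−9→G=1. Hits: 2.

4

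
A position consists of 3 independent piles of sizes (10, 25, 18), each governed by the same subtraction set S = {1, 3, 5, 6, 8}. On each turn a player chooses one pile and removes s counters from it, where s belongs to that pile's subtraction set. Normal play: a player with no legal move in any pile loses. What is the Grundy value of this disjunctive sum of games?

0

All piles use S = {1, 3, 5, 6, 8}:
G(0) = 0
G(1) = mex{0} = 1
G(2) = mex{1} = 0
G(3) = mex{0,0} = 1
G(4) = mex{1,1} = 0
G(5) = mex{0,0,0} = 1
G(6) = mex{1,1,1,0} = 2
G(7) = mex{2,0,0,1} = 3
G(8) = mex{3,1,1,0,0} = 2
G(9) = mex{2,2,0,1,1} = 3
G(10) = mex{3,3,1,0,0} = 2
G(11) = mex{2,2,2,1,1} = 0
G(12) = mex{0,3,3,2,0} = 1
G(13) = mex{1,2,2,3,1} = 0
G(14) = mex{0,0,3,2,2} = 1
G(15) = mex{1,1,2,3,3} = 0
G(16) = mex{0,0,0,2,2} = 1
G(17) = mex{1,1,1,0,3} = 2
G(18) = mex{2,0,0,1,2} = 3
G(19) = mex{3,1,1,0,0} = 2
G(20) = mex{2,2,0,1,1} = 3
G(21) = mex{3,3,1,0,0} = 2
G(22) = mex{2,2,2,1,1} = 0
G(23) = mex{0,3,3,2,0} = 1
G(24) = mex{1,2,2,3,1} = 0
G(25) = mex{0,0,3,2,2} = 1
Pile A: G(10) = 2.
Pile B: G(25) = 1.
Pile C: G(18) = 3.
Combined Grundy value = 2 ⊕ 1 ⊕ 3 = 0.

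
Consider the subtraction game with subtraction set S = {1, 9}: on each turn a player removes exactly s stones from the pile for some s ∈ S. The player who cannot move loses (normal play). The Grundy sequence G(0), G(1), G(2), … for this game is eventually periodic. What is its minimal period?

n :  0  1  2  3  4  5  6  7  8  9 10 11 12 13 14
G :  0  1  0  1  0  1  0  1  0  1  0  1  0  1  0
G(n+2) = G(n) holds for n = 0,…,8 (a full window of length max(S) = 9), so the sequence is purely periodic with period 2.

2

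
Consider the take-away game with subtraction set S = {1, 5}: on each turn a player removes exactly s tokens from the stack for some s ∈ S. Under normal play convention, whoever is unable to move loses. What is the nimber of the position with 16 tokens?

0

n :  0  1  2  3  4  5  6  7  8  9 10 11 12 13 14 15 16
G :  0  1  0  1  0  1  0  1  0  1  0  1  0  1  0  1  0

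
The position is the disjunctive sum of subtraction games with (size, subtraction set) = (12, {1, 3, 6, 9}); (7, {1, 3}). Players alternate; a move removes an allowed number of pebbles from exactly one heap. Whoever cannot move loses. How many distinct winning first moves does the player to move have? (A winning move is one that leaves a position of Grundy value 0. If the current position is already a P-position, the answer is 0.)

Heap A, S = {1, 3, 6, 9}:
n :  0  1  2  3  4  5  6  7  8  9 10 11 12
G :  0  1  0  1  0  1  2  3  2  3  2  3  0
G_A(12) = 0.
Heap B, S = {1, 3}:
G(0) = 0
G(1) = mex{0} = 1
G(2) = mex{1} = 0
G(3) = mex{0,0} = 1
G(4) = mex{1,1} = 0
G(5) = mex{0,0} = 1
G(6) = mex{1,1} = 0
G(7) = mex{0,0} = 1
G_B(7) = 1.
Combined Grundy value = 0 ⊕ 1 = 1.
A winning move leaves total XOR = 0, i.e. changes one component's Grundy value g to g ⊕ X where X is the current total.
Heap A: need g' = 0⊕1 = 1. Options: 12−1→G=3, 12−3→G=3, 12−6→G=2, 12−9→G=1. Hits: 1.
Heap B: need g' = 1⊕1 = 0. Options: 7−1→G=0, 7−3→G=0. Hits: 2.

3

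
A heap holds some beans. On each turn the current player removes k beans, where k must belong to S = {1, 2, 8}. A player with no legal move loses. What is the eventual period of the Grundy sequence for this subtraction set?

3

G(0) = 0
G(1) = mex{0} = 1
G(2) = mex{1,0} = 2
G(3) = mex{2,1} = 0
G(4) = mex{0,2} = 1
G(5) = mex{1,0} = 2
G(6) = mex{2,1} = 0
G(7) = mex{0,2} = 1
G(8) = mex{1,0,0} = 2
G(9) = mex{2,1,1} = 0
G(10) = mex{0,2,2} = 1
G(11) = mex{1,0,0} = 2
G(12) = mex{2,1,1} = 0
G(13) = mex{0,2,2} = 1
G(14) = mex{1,0,0} = 2
G(n+3) = G(n) holds for n = 0,…,7 (a full window of length max(S) = 8), so the sequence is purely periodic with period 3.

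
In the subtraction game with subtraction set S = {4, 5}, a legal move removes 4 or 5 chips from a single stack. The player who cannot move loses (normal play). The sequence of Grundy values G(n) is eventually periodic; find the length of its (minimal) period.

G(0) = 0
G(1) = mex{} = 0
G(2) = mex{} = 0
G(3) = mex{} = 0
G(4) = mex{0} = 1
G(5) = mex{0,0} = 1
G(6) = mex{0,0} = 1
G(7) = mex{0,0} = 1
G(8) = mex{1,0} = 2
G(9) = mex{1,1} = 0
G(10) = mex{1,1} = 0
G(11) = mex{1,1} = 0
G(12) = mex{2,1} = 0
G(13) = mex{0,2} = 1
G(14) = mex{0,0} = 1
G(15) = mex{0,0} = 1
G(16) = mex{0,0} = 1
G(17) = mex{1,0} = 2
G(18) = mex{1,1} = 0
G(19) = mex{1,1} = 0
G(n+9) = G(n) holds for n = 0,…,4 (a full window of length max(S) = 5), so the sequence is purely periodic with period 9.

9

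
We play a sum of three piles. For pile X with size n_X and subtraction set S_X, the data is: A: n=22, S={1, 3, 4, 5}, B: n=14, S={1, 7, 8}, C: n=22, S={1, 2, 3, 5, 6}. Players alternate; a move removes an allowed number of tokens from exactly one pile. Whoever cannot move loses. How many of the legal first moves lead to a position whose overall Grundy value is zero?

Pile A, S = {1, 3, 4, 5}:
G(0) = 0
G(1) = mex{0} = 1
G(2) = mex{1} = 0
G(3) = mex{0,0} = 1
G(4) = mex{1,1,0} = 2
G(5) = mex{2,0,1,0} = 3
G(6) = mex{3,1,0,1} = 2
G(7) = mex{2,2,1,0} = 3
G(8) = mex{3,3,2,1} = 0
G(9) = mex{0,2,3,2} = 1
G(10) = mex{1,3,2,3} = 0
G(11) = mex{0,0,3,2} = 1
G(12) = mex{1,1,0,3} = 2
G(13) = mex{2,0,1,0} = 3
G(14) = mex{3,1,0,1} = 2
G(15) = mex{2,2,1,0} = 3
G(16) = mex{3,3,2,1} = 0
G(17) = mex{0,2,3,2} = 1
G(18) = mex{1,3,2,3} = 0
G(19) = mex{0,0,3,2} = 1
G(20) = mex{1,1,0,3} = 2
G(21) = mex{2,0,1,0} = 3
G(22) = mex{3,1,0,1} = 2
G_A(22) = 2.
Pile B, S = {1, 7, 8}:
n :  0  1  2  3  4  5  6  7  8  9 10 11 12 13 14
G :  0  1  0  1  0  1  0  1  2  3  2  3  2  3  2
G_B(14) = 2.
Pile C, S = {1, 2, 3, 5, 6}:
n :  0  1  2  3  4  5  6  7  8  9 10 11 12 13 14 15 16 17 18 19 20 21 22
G :  0  1  2  3  0  1  2  3  0  1  2  3  0  1  2  3  0  1  2  3  0  1  2
G_C(22) = 2.
Combined Grundy value = 2 ⊕ 2 ⊕ 2 = 2.
A winning move leaves total XOR = 0, i.e. changes one component's Grundy value g to g ⊕ X where X is the current total.
Pile A: need g' = 2⊕2 = 0. Options: 22−1→G=3, 22−3→G=1, 22−4→G=0, 22−5→G=1. Hits: 1.
Pile B: need g' = 2⊕2 = 0. Options: 14−1→G=3, 14−7→G=1, 14−8→G=0. Hits: 1.
Pile C: need g' = 2⊕2 = 0. Options: 22−1→G=1, 22−2→G=0, 22−3→G=3, 22−5→G=1, 22−6→G=0. Hits: 2.

4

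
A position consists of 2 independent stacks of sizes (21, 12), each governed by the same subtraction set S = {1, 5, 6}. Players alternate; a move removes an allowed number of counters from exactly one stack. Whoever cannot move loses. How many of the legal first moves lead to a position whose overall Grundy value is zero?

2

All stacks use S = {1, 5, 6}:
G(0) = 0
G(1) = mex{0} = 1
G(2) = mex{1} = 0
G(3) = mex{0} = 1
G(4) = mex{1} = 0
G(5) = mex{0,0} = 1
G(6) = mex{1,1,0} = 2
G(7) = mex{2,0,1} = 3
G(8) = mex{3,1,0} = 2
G(9) = mex{2,0,1} = 3
G(10) = mex{3,1,0} = 2
G(11) = mex{2,2,1} = 0
G(12) = mex{0,3,2} = 1
G(13) = mex{1,2,3} = 0
G(14) = mex{0,3,2} = 1
G(15) = mex{1,2,3} = 0
G(16) = mex{0,0,2} = 1
G(17) = mex{1,1,0} = 2
G(18) = mex{2,0,1} = 3
G(19) = mex{3,1,0} = 2
G(20) = mex{2,0,1} = 3
G(21) = mex{3,1,0} = 2
Stack A: G(21) = 2.
Stack B: G(12) = 1.
Combined Grundy value = 2 ⊕ 1 = 3.
A winning move leaves total XOR = 0, i.e. changes one component's Grundy value g to g ⊕ X where X is the current total.
Stack A: need g' = 2⊕3 = 1. Options: 21−1→G=3, 21−5→G=1, 21−6→G=0. Hits: 1.
Stack B: need g' = 1⊕3 = 2. Options: 12−1→G=0, 12−5→G=3, 12−6→G=2. Hits: 1.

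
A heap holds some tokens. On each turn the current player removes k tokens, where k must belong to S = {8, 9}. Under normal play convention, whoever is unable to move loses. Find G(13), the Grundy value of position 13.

G(0) = 0
G(1) = mex{} = 0
G(2) = mex{} = 0
G(3) = mex{} = 0
G(4) = mex{} = 0
G(5) = mex{} = 0
G(6) = mex{} = 0
G(7) = mex{} = 0
G(8) = mex{0} = 1
G(9) = mex{0,0} = 1
G(10) = mex{0,0} = 1
G(11) = mex{0,0} = 1
G(12) = mex{0,0} = 1
G(13) = mex{0,0} = 1

1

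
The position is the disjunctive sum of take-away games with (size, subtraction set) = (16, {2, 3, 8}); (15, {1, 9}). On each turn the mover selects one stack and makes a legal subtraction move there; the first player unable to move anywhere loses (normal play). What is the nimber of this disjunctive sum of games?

1

Stack A, S = {2, 3, 8}:
G(0) = 0
G(1) = mex{} = 0
G(2) = mex{0} = 1
G(3) = mex{0,0} = 1
G(4) = mex{1,0} = 2
G(5) = mex{1,1} = 0
G(6) = mex{2,1} = 0
G(7) = mex{0,2} = 1
G(8) = mex{0,0,0} = 1
G(9) = mex{1,0,0} = 2
G(10) = mex{1,1,1} = 0
G(11) = mex{2,1,1} = 0
G(12) = mex{0,2,2} = 1
G(13) = mex{0,0,0} = 1
G(14) = mex{1,0,0} = 2
G(15) = mex{1,1,1} = 0
G(16) = mex{2,1,1} = 0
G_A(16) = 0.
Stack B, S = {1, 9}:
G(0) = 0
G(1) = mex{0} = 1
G(2) = mex{1} = 0
G(3) = mex{0} = 1
G(4) = mex{1} = 0
G(5) = mex{0} = 1
G(6) = mex{1} = 0
G(7) = mex{0} = 1
G(8) = mex{1} = 0
G(9) = mex{0,0} = 1
G(10) = mex{1,1} = 0
G(11) = mex{0,0} = 1
G(12) = mex{1,1} = 0
G(13) = mex{0,0} = 1
G(14) = mex{1,1} = 0
G(15) = mex{0,0} = 1
G_B(15) = 1.
Combined Grundy value = 0 ⊕ 1 = 1.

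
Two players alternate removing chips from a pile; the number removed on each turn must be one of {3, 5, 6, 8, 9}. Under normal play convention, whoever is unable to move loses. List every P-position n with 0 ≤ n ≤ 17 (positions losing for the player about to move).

n :  0  1  2  3  4  5  6  7  8  9 10 11 12 13 14 15 16 17
G :  0  0  0  1  1  1  2  2  2  3  3  3  0  0  0  1  1  1
P-positions are exactly the n with G(n) = 0.

0, 1, 2, 12, 13, 14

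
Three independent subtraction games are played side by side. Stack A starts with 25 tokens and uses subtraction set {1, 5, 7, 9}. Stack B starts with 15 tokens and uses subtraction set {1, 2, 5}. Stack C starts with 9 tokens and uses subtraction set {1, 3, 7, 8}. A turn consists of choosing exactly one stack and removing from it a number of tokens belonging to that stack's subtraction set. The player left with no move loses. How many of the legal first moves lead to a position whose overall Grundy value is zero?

Stack A, S = {1, 5, 7, 9}:
G(0) = 0
G(1) = mex{0} = 1
G(2) = mex{1} = 0
G(3) = mex{0} = 1
G(4) = mex{1} = 0
G(5) = mex{0,0} = 1
G(6) = mex{1,1} = 0
G(7) = mex{0,0,0} = 1
G(8) = mex{1,1,1} = 0
G(9) = mex{0,0,0,0} = 1
G(10) = mex{1,1,1,1} = 0
G(11) = mex{0,0,0,0} = 1
G(12) = mex{1,1,1,1} = 0
G(13) = mex{0,0,0,0} = 1
G(14) = mex{1,1,1,1} = 0
G(15) = mex{0,0,0,0} = 1
G(16) = mex{1,1,1,1} = 0
G(17) = mex{0,0,0,0} = 1
G(18) = mex{1,1,1,1} = 0
G(19) = mex{0,0,0,0} = 1
G(20) = mex{1,1,1,1} = 0
G(21) = mex{0,0,0,0} = 1
G(22) = mex{1,1,1,1} = 0
G(23) = mex{0,0,0,0} = 1
G(24) = mex{1,1,1,1} = 0
G(25) = mex{0,0,0,0} = 1
G_A(25) = 1.
Stack B, S = {1, 2, 5}:
n :  0  1  2  3  4  5  6  7  8  9 10 11 12 13 14 15
G :  0  1  2  0  1  2  0  1  2  0  1  2  0  1  2  0
G_B(15) = 0.
Stack C, S = {1, 3, 7, 8}:
n : 0 1 2 3 4 5 6 7 8 9
G : 0 1 0 1 0 1 0 1 2 3
G_C(9) = 3.
Combined Grundy value = 1 ⊕ 0 ⊕ 3 = 2.
A winning move leaves total XOR = 0, i.e. changes one component's Grundy value g to g ⊕ X where X is the current total.
Stack A: need g' = 1⊕2 = 3. Options: 25−1→G=0, 25−5→G=0, 25−7→G=0, 25−9→G=0. Hits: 0.
Stack B: need g' = 0⊕2 = 2. Options: 15−1→G=2, 15−2→G=1, 15−5→G=1. Hits: 1.
Stack C: need g' = 3⊕2 = 1. Options: 9−1→G=2, 9−3→G=0, 9−7→G=0, 9−8→G=1. Hits: 1.

2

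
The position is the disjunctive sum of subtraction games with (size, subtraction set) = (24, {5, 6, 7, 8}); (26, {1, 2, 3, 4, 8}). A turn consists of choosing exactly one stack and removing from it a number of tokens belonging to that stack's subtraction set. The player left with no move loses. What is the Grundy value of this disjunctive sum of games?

Stack A, S = {5, 6, 7, 8}:
n :  0  1  2  3  4  5  6  7  8  9 10 11 12 13 14 15 16 17 18 19 20 21 22 23 24
G :  0  0  0  0  0  1  1  1  1  1  2  2  2  0  0  0  0  0  1  1  1  1  1  2  2
G_A(24) = 2.
Stack B, S = {1, 2, 3, 4, 8}:
G(0) = 0
G(1) = mex{0} = 1
G(2) = mex{1,0} = 2
G(3) = mex{2,1,0} = 3
G(4) = mex{3,2,1,0} = 4
G(5) = mex{4,3,2,1} = 0
G(6) = mex{0,4,3,2} = 1
G(7) = mex{1,0,4,3} = 2
G(8) = mex{2,1,0,4,0} = 3
G(9) = mex{3,2,1,0,1} = 4
G(10) = mex{4,3,2,1,2} = 0
G(11) = mex{0,4,3,2,3} = 1
G(12) = mex{1,0,4,3,4} = 2
G(13) = mex{2,1,0,4,0} = 3
G(14) = mex{3,2,1,0,1} = 4
G(15) = mex{4,3,2,1,2} = 0
G(16) = mex{0,4,3,2,3} = 1
G(17) = mex{1,0,4,3,4} = 2
G(18) = mex{2,1,0,4,0} = 3
G(19) = mex{3,2,1,0,1} = 4
G(20) = mex{4,3,2,1,2} = 0
G(21) = mex{0,4,3,2,3} = 1
G(22) = mex{1,0,4,3,4} = 2
G(23) = mex{2,1,0,4,0} = 3
G(24) = mex{3,2,1,0,1} = 4
G(25) = mex{4,3,2,1,2} = 0
G(26) = mex{0,4,3,2,3} = 1
G_B(26) = 1.
Combined Grundy value = 2 ⊕ 1 = 3.

3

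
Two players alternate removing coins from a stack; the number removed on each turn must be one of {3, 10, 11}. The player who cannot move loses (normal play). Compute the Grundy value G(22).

G(0) = 0
G(1) = mex{} = 0
G(2) = mex{} = 0
G(3) = mex{0} = 1
G(4) = mex{0} = 1
G(5) = mex{0} = 1
G(6) = mex{1} = 0
G(7) = mex{1} = 0
G(8) = mex{1} = 0
G(9) = mex{0} = 1
G(10) = mex{0,0} = 1
G(11) = mex{0,0,0} = 1
G(12) = mex{1,0,0} = 2
G(13) = mex{1,1,0} = 2
G(14) = mex{1,1,1} = 0
G(15) = mex{2,1,1} = 0
G(16) = mex{2,0,1} = 3
G(17) = mex{0,0,0} = 1
G(18) = mex{0,0,0} = 1
G(19) = mex{3,1,0} = 2
G(20) = mex{1,1,1} = 0
G(21) = mex{1,1,1} = 0
G(22) = mex{2,2,1} = 0

0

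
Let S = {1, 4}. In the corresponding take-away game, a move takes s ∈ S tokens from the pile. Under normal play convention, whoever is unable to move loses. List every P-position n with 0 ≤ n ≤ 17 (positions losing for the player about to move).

0, 2, 5, 7, 10, 12, 15, 17

G(0) = 0
G(1) = mex{0} = 1
G(2) = mex{1} = 0
G(3) = mex{0} = 1
G(4) = mex{1,0} = 2
G(5) = mex{2,1} = 0
G(6) = mex{0,0} = 1
G(7) = mex{1,1} = 0
G(8) = mex{0,2} = 1
G(9) = mex{1,0} = 2
G(10) = mex{2,1} = 0
G(11) = mex{0,0} = 1
G(12) = mex{1,1} = 0
G(13) = mex{0,2} = 1
G(14) = mex{1,0} = 2
G(15) = mex{2,1} = 0
G(16) = mex{0,0} = 1
G(17) = mex{1,1} = 0
P-positions are exactly the n with G(n) = 0.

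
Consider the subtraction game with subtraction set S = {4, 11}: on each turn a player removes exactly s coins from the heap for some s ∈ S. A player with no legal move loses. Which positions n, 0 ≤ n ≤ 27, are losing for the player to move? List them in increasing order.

G(0) = 0
G(1) = mex{} = 0
G(2) = mex{} = 0
G(3) = mex{} = 0
G(4) = mex{0} = 1
G(5) = mex{0} = 1
G(6) = mex{0} = 1
G(7) = mex{0} = 1
G(8) = mex{1} = 0
G(9) = mex{1} = 0
G(10) = mex{1} = 0
G(11) = mex{1,0} = 2
G(12) = mex{0,0} = 1
G(13) = mex{0,0} = 1
G(14) = mex{0,0} = 1
G(15) = mex{2,1} = 0
G(16) = mex{1,1} = 0
G(17) = mex{1,1} = 0
G(18) = mex{1,1} = 0
G(19) = mex{0,0} = 1
G(20) = mex{0,0} = 1
G(21) = mex{0,0} = 1
G(22) = mex{0,2} = 1
G(23) = mex{1,1} = 0
G(24) = mex{1,1} = 0
G(25) = mex{1,1} = 0
G(26) = mex{1,0} = 2
G(27) = mex{0,0} = 1
P-positions are exactly the n with G(n) = 0.

0, 1, 2, 3, 8, 9, 10, 15, 16, 17, 18, 23, 24, 25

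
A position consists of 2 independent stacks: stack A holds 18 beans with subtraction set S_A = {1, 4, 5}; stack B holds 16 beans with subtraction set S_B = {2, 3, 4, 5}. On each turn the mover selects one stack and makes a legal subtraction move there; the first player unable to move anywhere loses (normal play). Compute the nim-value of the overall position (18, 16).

1

Stack A, S = {1, 4, 5}:
n :  0  1  2  3  4  5  6  7  8  9 10 11 12 13 14 15 16 17 18
G :  0  1  0  1  2  3  2  3  0  1  0  1  2  3  2  3  0  1  0
G_A(18) = 0.
Stack B, S = {2, 3, 4, 5}:
n :  0  1  2  3  4  5  6  7  8  9 10 11 12 13 14 15 16
G :  0  0  1  1  2  2  3  0  0  1  1  2  2  3  0  0  1
G_B(16) = 1.
Combined Grundy value = 0 ⊕ 1 = 1.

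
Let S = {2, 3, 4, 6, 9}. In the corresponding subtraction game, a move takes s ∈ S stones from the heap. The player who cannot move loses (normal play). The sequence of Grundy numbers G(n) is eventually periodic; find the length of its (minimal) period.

n :  0  1  2  3  4  5  6  7  8  9 10 11 12 13 14 15 16 17 18 19 20 21 22 23 24 25 26 27
G :  0  0  1  1  2  2  3  3  0  4  1  5  2  0  3  1  4  2  0  3  1  4  2  0  3  1  4  2
From n = 12 onward G(n+5) = G(n); since this holds over max(S) = 9 consecutive positions the period is 5 (pre-period 12).

5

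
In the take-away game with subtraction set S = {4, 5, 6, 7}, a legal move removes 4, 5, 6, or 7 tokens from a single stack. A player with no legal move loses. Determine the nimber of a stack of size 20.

n :  0  1  2  3  4  5  6  7  8  9 10 11 12 13 14 15 16 17 18 19 20
G :  0  0  0  0  1  1  1  1  2  2  2  0  0  0  0  1  1  1  1  2  2

2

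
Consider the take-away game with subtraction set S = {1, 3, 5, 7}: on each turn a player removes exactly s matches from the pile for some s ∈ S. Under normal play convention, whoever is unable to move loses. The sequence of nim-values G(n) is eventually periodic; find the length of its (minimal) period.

G(0) = 0
G(1) = mex{0} = 1
G(2) = mex{1} = 0
G(3) = mex{0,0} = 1
G(4) = mex{1,1} = 0
G(5) = mex{0,0,0} = 1
G(6) = mex{1,1,1} = 0
G(7) = mex{0,0,0,0} = 1
G(8) = mex{1,1,1,1} = 0
G(9) = mex{0,0,0,0} = 1
G(10) = mex{1,1,1,1} = 0
G(11) = mex{0,0,0,0} = 1
G(12) = mex{1,1,1,1} = 0
G(13) = mex{0,0,0,0} = 1
G(14) = mex{1,1,1,1} = 0
G(n+2) = G(n) holds for n = 0,…,6 (a full window of length max(S) = 7), so the sequence is purely periodic with period 2.

2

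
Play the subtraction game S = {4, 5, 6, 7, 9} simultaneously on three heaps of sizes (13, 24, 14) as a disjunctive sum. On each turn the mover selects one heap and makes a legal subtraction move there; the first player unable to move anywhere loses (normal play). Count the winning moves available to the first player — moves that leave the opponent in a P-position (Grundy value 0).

6

All heaps use S = {4, 5, 6, 7, 9}:
G(0) = 0
G(1) = mex{} = 0
G(2) = mex{} = 0
G(3) = mex{} = 0
G(4) = mex{0} = 1
G(5) = mex{0,0} = 1
G(6) = mex{0,0,0} = 1
G(7) = mex{0,0,0,0} = 1
G(8) = mex{1,0,0,0} = 2
G(9) = mex{1,1,0,0,0} = 2
G(10) = mex{1,1,1,0,0} = 2
G(11) = mex{1,1,1,1,0} = 2
G(12) = mex{2,1,1,1,0} = 3
G(13) = mex{2,2,1,1,1} = 0
G(14) = mex{2,2,2,1,1} = 0
G(15) = mex{2,2,2,2,1} = 0
G(16) = mex{3,2,2,2,1} = 0
G(17) = mex{0,3,2,2,2} = 1
G(18) = mex{0,0,3,2,2} = 1
G(19) = mex{0,0,0,3,2} = 1
G(20) = mex{0,0,0,0,2} = 1
G(21) = mex{1,0,0,0,3} = 2
G(22) = mex{1,1,0,0,0} = 2
G(23) = mex{1,1,1,0,0} = 2
G(24) = mex{1,1,1,1,0} = 2
Heap A: G(13) = 0.
Heap B: G(24) = 2.
Heap C: G(14) = 0.
Combined Grundy value = 0 ⊕ 2 ⊕ 0 = 2.
A winning move leaves total XOR = 0, i.e. changes one component's Grundy value g to g ⊕ X where X is the current total.
Heap A: need g' = 0⊕2 = 2. Options: 13−4→G=2, 13−5→G=2, 13−6→G=1, 13−7→G=1, 13−9→G=1. Hits: 2.
Heap B: need g' = 2⊕2 = 0. Options: 24−4→G=1, 24−5→G=1, 24−6→G=1, 24−7→G=1, 24−9→G=0. Hits: 1.
Heap C: need g' = 0⊕2 = 2. Options: 14−4→G=2, 14−5→G=2, 14−6→G=2, 14−7→G=1, 14−9→G=1. Hits: 3.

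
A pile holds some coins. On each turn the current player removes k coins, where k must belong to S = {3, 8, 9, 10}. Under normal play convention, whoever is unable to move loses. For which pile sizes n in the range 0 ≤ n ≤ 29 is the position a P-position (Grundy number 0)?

0, 1, 2, 6, 7, 13, 18, 19, 20, 24, 25

G(0) = 0
G(1) = mex{} = 0
G(2) = mex{} = 0
G(3) = mex{0} = 1
G(4) = mex{0} = 1
G(5) = mex{0} = 1
G(6) = mex{1} = 0
G(7) = mex{1} = 0
G(8) = mex{1,0} = 2
G(9) = mex{0,0,0} = 1
G(10) = mex{0,0,0,0} = 1
G(11) = mex{2,1,0,0} = 3
G(12) = mex{1,1,1,0} = 2
G(13) = mex{1,1,1,1} = 0
G(14) = mex{3,0,1,1} = 2
G(15) = mex{2,0,0,1} = 3
G(16) = mex{0,2,0,0} = 1
G(17) = mex{2,1,2,0} = 3
G(18) = mex{3,1,1,2} = 0
G(19) = mex{1,3,1,1} = 0
G(20) = mex{3,2,3,1} = 0
G(21) = mex{0,0,2,3} = 1
G(22) = mex{0,2,0,2} = 1
G(23) = mex{0,3,2,0} = 1
G(24) = mex{1,1,3,2} = 0
G(25) = mex{1,3,1,3} = 0
G(26) = mex{1,0,3,1} = 2
G(27) = mex{0,0,0,3} = 1
G(28) = mex{0,0,0,0} = 1
G(29) = mex{2,1,0,0} = 3
P-positions are exactly the n with G(n) = 0.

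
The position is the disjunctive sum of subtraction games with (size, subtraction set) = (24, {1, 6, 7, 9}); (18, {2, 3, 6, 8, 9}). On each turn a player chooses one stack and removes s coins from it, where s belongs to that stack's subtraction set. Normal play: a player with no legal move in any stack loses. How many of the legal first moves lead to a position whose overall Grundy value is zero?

4

Stack A, S = {1, 6, 7, 9}:
n :  0  1  2  3  4  5  6  7  8  9 10 11 12 13 14 15 16 17 18 19 20 21 22 23 24
G :  0  1  0  1  0  1  2  3  2  3  2  3  0  1  0  1  0  1  2  3  2  3  2  3  0
G_A(24) = 0.
Stack B, S = {2, 3, 6, 8, 9}:
n :  0  1  2  3  4  5  6  7  8  9 10 11 12 13 14 15 16 17 18
G :  0  0  1  1  2  0  3  1  2  2  3  3  0  4  1  5  0  0  1
G_B(18) = 1.
Combined Grundy value = 0 ⊕ 1 = 1.
A winning move leaves total XOR = 0, i.e. changes one component's Grundy value g to g ⊕ X where X is the current total.
Stack A: need g' = 0⊕1 = 1. Options: 24−1→G=3, 24−6→G=2, 24−7→G=1, 24−9→G=1. Hits: 2.
Stack B: need g' = 1⊕1 = 0. Options: 18−2→G=0, 18−3→G=5, 18−6→G=0, 18−8→G=3, 18−9→G=2. Hits: 2.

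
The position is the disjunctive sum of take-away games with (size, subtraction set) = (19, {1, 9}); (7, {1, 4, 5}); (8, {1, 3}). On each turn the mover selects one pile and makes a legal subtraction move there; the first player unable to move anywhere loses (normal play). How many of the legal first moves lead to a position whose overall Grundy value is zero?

Pile A, S = {1, 9}:
G(0) = 0
G(1) = mex{0} = 1
G(2) = mex{1} = 0
G(3) = mex{0} = 1
G(4) = mex{1} = 0
G(5) = mex{0} = 1
G(6) = mex{1} = 0
G(7) = mex{0} = 1
G(8) = mex{1} = 0
G(9) = mex{0,0} = 1
G(10) = mex{1,1} = 0
G(11) = mex{0,0} = 1
G(12) = mex{1,1} = 0
G(13) = mex{0,0} = 1
G(14) = mex{1,1} = 0
G(15) = mex{0,0} = 1
G(16) = mex{1,1} = 0
G(17) = mex{0,0} = 1
G(18) = mex{1,1} = 0
G(19) = mex{0,0} = 1
G_A(19) = 1.
Pile B, S = {1, 4, 5}:
n : 0 1 2 3 4 5 6 7
G : 0 1 0 1 2 3 2 3
G_B(7) = 3.
Pile C, S = {1, 3}:
G(0) = 0
G(1) = mex{0} = 1
G(2) = mex{1} = 0
G(3) = mex{0,0} = 1
G(4) = mex{1,1} = 0
G(5) = mex{0,0} = 1
G(6) = mex{1,1} = 0
G(7) = mex{0,0} = 1
G(8) = mex{1,1} = 0
G_C(8) = 0.
Combined Grundy value = 1 ⊕ 3 ⊕ 0 = 2.
A winning move leaves total XOR = 0, i.e. changes one component's Grundy value g to g ⊕ X where X is the current total.
Pile A: need g' = 1⊕2 = 3. Options: 19−1→G=0, 19−9→G=0. Hits: 0.
Pile B: need g' = 3⊕2 = 1. Options: 7−1→G=2, 7−4→G=1, 7−5→G=0. Hits: 1.
Pile C: need g' = 0⊕2 = 2. Options: 8−1→G=1, 8−3→G=1. Hits: 0.

1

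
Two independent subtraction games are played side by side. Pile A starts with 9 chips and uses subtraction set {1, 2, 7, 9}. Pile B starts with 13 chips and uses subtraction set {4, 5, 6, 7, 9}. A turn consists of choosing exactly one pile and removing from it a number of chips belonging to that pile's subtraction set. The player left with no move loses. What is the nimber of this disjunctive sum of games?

Pile A, S = {1, 2, 7, 9}:
n : 0 1 2 3 4 5 6 7 8 9
G : 0 1 2 0 1 2 0 1 2 3
G_A(9) = 3.
Pile B, S = {4, 5, 6, 7, 9}:
G(0) = 0
G(1) = mex{} = 0
G(2) = mex{} = 0
G(3) = mex{} = 0
G(4) = mex{0} = 1
G(5) = mex{0,0} = 1
G(6) = mex{0,0,0} = 1
G(7) = mex{0,0,0,0} = 1
G(8) = mex{1,0,0,0} = 2
G(9) = mex{1,1,0,0,0} = 2
G(10) = mex{1,1,1,0,0} = 2
G(11) = mex{1,1,1,1,0} = 2
G(12) = mex{2,1,1,1,0} = 3
G(13) = mex{2,2,1,1,1} = 0
G_B(13) = 0.
Combined Grundy value = 3 ⊕ 0 = 3.

3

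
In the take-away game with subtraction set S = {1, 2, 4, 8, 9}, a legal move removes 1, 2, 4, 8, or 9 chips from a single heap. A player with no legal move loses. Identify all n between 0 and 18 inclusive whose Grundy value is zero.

G(0) = 0
G(1) = mex{0} = 1
G(2) = mex{1,0} = 2
G(3) = mex{2,1} = 0
G(4) = mex{0,2,0} = 1
G(5) = mex{1,0,1} = 2
G(6) = mex{2,1,2} = 0
G(7) = mex{0,2,0} = 1
G(8) = mex{1,0,1,0} = 2
G(9) = mex{2,1,2,1,0} = 3
G(10) = mex{3,2,0,2,1} = 4
G(11) = mex{4,3,1,0,2} = 5
G(12) = mex{5,4,2,1,0} = 3
G(13) = mex{3,5,3,2,1} = 0
G(14) = mex{0,3,4,0,2} = 1
G(15) = mex{1,0,5,1,0} = 2
G(16) = mex{2,1,3,2,1} = 0
G(17) = mex{0,2,0,3,2} = 1
G(18) = mex{1,0,1,4,3} = 2
P-positions are exactly the n with G(n) = 0.

0, 3, 6, 13, 16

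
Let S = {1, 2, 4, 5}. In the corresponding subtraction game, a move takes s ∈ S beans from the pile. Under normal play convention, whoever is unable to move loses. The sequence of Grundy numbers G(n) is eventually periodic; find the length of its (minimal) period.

3

G(0) = 0
G(1) = mex{0} = 1
G(2) = mex{1,0} = 2
G(3) = mex{2,1} = 0
G(4) = mex{0,2,0} = 1
G(5) = mex{1,0,1,0} = 2
G(6) = mex{2,1,2,1} = 0
G(7) = mex{0,2,0,2} = 1
G(8) = mex{1,0,1,0} = 2
G(9) = mex{2,1,2,1} = 0
G(10) = mex{0,2,0,2} = 1
G(11) = mex{1,0,1,0} = 2
G(12) = mex{2,1,2,1} = 0
G(13) = mex{0,2,0,2} = 1
G(14) = mex{1,0,1,0} = 2
G(n+3) = G(n) holds for n = 0,…,4 (a full window of length max(S) = 5), so the sequence is purely periodic with period 3.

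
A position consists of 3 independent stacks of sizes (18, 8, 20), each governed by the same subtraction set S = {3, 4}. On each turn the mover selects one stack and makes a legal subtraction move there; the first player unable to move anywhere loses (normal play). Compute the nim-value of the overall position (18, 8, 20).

All stacks use S = {3, 4}:
G(0) = 0
G(1) = mex{} = 0
G(2) = mex{} = 0
G(3) = mex{0} = 1
G(4) = mex{0,0} = 1
G(5) = mex{0,0} = 1
G(6) = mex{1,0} = 2
G(7) = mex{1,1} = 0
G(8) = mex{1,1} = 0
G(9) = mex{2,1} = 0
G(10) = mex{0,2} = 1
G(11) = mex{0,0} = 1
G(12) = mex{0,0} = 1
G(13) = mex{1,0} = 2
G(14) = mex{1,1} = 0
G(15) = mex{1,1} = 0
G(16) = mex{2,1} = 0
G(17) = mex{0,2} = 1
G(18) = mex{0,0} = 1
G(19) = mex{0,0} = 1
G(20) = mex{1,0} = 2
Stack A: G(18) = 1.
Stack B: G(8) = 0.
Stack C: G(20) = 2.
Combined Grundy value = 1 ⊕ 0 ⊕ 2 = 3.

3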